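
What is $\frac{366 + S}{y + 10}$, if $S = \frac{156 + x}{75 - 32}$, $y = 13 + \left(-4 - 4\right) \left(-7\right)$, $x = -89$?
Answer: $\frac{15805}{3397} \approx 4.6526$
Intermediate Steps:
$y = 69$ ($y = 13 - -56 = 13 + 56 = 69$)
$S = \frac{67}{43}$ ($S = \frac{156 - 89}{75 - 32} = \frac{67}{43} \approx 1.5581$)
$\frac{366 + S}{y + 10} = \frac{366 + \frac{67}{43}}{69 + 10} = \frac{15805}{43 \cdot 79} = \frac{15805}{43} \cdot \frac{1}{79} = \frac{15805}{3397}$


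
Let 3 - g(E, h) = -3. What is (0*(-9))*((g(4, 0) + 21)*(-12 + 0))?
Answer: 0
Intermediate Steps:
g(E, h) = 6 (g(E, h) = 3 - 1*(-3) = 3 + 3 = 6)
(0*(-9))*((g(4, 0) + 21)*(-12 + 0)) = (0*(-9))*((6 + 21)*(-12 + 0)) = 0*(27*(-12)) = 0*(-324) = 0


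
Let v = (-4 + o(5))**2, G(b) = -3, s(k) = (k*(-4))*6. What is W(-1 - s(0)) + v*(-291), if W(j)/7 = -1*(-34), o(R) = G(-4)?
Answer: -14021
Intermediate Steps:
s(k) = -24*k (s(k) = -4*k*6 = -24*k)
o(R) = -3
W(j) = 238 (W(j) = 7*(-1*(-34)) = 7*34 = 238)
v = 49 (v = (-4 - 3)**2 = (-7)**2 = 49)
W(-1 - s(0)) + v*(-291) = 238 + 49*(-291) = 238 - 14259 = -14021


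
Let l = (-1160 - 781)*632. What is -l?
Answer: 1226712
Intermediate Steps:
l = -1226712 (l = -1941*632 = -1226712)
-l = -1*(-1226712) = 1226712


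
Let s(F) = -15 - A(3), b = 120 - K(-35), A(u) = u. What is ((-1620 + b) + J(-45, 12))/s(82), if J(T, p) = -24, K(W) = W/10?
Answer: 3041/36 ≈ 84.472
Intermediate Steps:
K(W) = W/10 (K(W) = W*(1/10) = W/10)
b = 247/2 (b = 120 - (-35)/10 = 120 - 1*(-7/2) = 120 + 7/2 = 247/2 ≈ 123.50)
s(F) = -18 (s(F) = -15 - 1*3 = -15 - 3 = -18)
((-1620 + b) + J(-45, 12))/s(82) = ((-1620 + 247/2) - 24)/(-18) = (-2993/2 - 24)*(-1/18) = -3041/2*(-1/18) = 3041/36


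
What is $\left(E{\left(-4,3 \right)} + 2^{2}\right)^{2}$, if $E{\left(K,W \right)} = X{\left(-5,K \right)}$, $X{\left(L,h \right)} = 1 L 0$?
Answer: $16$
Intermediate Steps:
$X{\left(L,h \right)} = 0$ ($X{\left(L,h \right)} = L 0 = 0$)
$E{\left(K,W \right)} = 0$
$\left(E{\left(-4,3 \right)} + 2^{2}\right)^{2} = \left(0 + 2^{2}\right)^{2} = \left(0 + 4\right)^{2} = 4^{2} = 16$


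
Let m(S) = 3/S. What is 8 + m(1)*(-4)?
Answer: -4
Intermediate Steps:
8 + m(1)*(-4) = 8 + (3/1)*(-4) = 8 + (3*1)*(-4) = 8 + 3*(-4) = 8 - 12 = -4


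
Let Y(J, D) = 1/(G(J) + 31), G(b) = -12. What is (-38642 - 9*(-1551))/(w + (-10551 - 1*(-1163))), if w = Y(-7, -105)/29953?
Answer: 14047268081/5342776515 ≈ 2.6292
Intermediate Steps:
Y(J, D) = 1/19 (Y(J, D) = 1/(-12 + 31) = 1/19)
w = 1/569107 (w = (1/19)/29953 = (1/19)*(1/29953) = 1/569107 ≈ 1.7571e-6)
(-38642 - 9*(-1551))/(w + (-10551 - 1*(-1163))) = (-38642 - 9*(-1551))/(1/569107 + (-10551 - 1*(-1163))) = (-38642 + 13959)/(1/569107 + (-10551 + 1163)) = -24683/(1/569107 - 9388) = -24683/(-5342776515/569107) = -24683*(-569107/5342776515) = 14047268081/5342776515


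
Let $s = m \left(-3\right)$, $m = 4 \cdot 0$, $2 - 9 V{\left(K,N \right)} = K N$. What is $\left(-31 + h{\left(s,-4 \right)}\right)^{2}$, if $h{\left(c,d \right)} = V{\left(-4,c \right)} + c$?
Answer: $\frac{76729}{81} \approx 947.27$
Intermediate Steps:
$V{\left(K,N \right)} = \frac{2}{9} - \frac{K N}{9}$
$m = 0$
$s = 0$ ($s = 0 \left(-3\right) = 0$)
$h{\left(c,d \right)} = \frac{2}{9} + \frac{13 c}{9}$ ($h{\left(c,d \right)} = \left(\frac{2}{9} - - \frac{4 c}{9}\right) + c = \left(\frac{2}{9} + \frac{4 c}{9}\right) + c = \frac{2}{9} + \frac{13 c}{9}$)
$\left(-31 + h{\left(s,-4 \right)}\right)^{2} = \left(-31 + \left(\frac{2}{9} + \frac{13}{9} \cdot 0\right)\right)^{2} = \left(-31 + \left(\frac{2}{9} + 0\right)\right)^{2} = \left(-31 + \frac{2}{9}\right)^{2} = \left(- \frac{277}{9}\right)^{2} = \frac{76729}{81}$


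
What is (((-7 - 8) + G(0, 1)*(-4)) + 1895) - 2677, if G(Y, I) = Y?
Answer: -797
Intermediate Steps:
(((-7 - 8) + G(0, 1)*(-4)) + 1895) - 2677 = (((-7 - 8) + 0*(-4)) + 1895) - 2677 = ((-15 + 0) + 1895) - 2677 = (-15 + 1895) - 2677 = 1880 - 2677 = -797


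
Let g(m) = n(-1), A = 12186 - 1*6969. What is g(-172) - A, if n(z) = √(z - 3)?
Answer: -5217 + 2*I ≈ -5217.0 + 2.0*I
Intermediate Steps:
A = 5217 (A = 12186 - 6969 = 5217)
n(z) = √(-3 + z)
g(m) = 2*I (g(m) = √(-3 - 1) = √(-4) = 2*I)
g(-172) - A = 2*I - 1*5217 = 2*I - 5217 = -5217 + 2*I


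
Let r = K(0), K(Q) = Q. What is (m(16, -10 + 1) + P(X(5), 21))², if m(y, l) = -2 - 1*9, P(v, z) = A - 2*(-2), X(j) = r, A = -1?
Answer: 64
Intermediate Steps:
r = 0
X(j) = 0
P(v, z) = 3 (P(v, z) = -1 - 2*(-2) = -1 + 4 = 3)
m(y, l) = -11 (m(y, l) = -2 - 9 = -11)
(m(16, -10 + 1) + P(X(5), 21))² = (-11 + 3)² = (-8)² = 64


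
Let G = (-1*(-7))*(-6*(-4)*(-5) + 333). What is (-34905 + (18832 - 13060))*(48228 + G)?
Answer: -1448463627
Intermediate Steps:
G = 1491 (G = 7*(24*(-5) + 333) = 7*(-120 + 333) = 7*213 = 1491)
(-34905 + (18832 - 13060))*(48228 + G) = (-34905 + (18832 - 13060))*(48228 + 1491) = (-34905 + 5772)*49719 = -29133*49719 = -1448463627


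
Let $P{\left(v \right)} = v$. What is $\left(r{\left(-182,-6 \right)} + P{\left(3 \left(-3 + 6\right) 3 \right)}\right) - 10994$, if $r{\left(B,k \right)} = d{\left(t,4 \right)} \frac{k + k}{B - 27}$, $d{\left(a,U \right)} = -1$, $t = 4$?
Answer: $- \frac{2292115}{209} \approx -10967.0$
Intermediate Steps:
$r{\left(B,k \right)} = - \frac{2 k}{-27 + B}$ ($r{\left(B,k \right)} = - \frac{k + k}{B - 27} = - \frac{2 k}{-27 + B}$)
$\left(r{\left(-182,-6 \right)} + P{\left(3 \left(-3 + 6\right) 3 \right)}\right) - 10994 = \left(\left(-2\right) \left(-6\right) \frac{1}{-27 - 182} + 3 \left(-3 + 6\right) 3\right) - 10994 = \left(\left(-2\right) \left(-6\right) \frac{1}{-209} + 3 \cdot 3 \cdot 3\right) - 10994 = \left(\left(-2\right) \left(-6\right) \left(- \frac{1}{209}\right) + 9 \cdot 3\right) - 10994 = \left(- \frac{12}{209} + 27\right) - 10994 = \frac{5631}{209} - 10994 = - \frac{2292115}{209}$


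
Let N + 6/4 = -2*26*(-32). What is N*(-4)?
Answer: -6650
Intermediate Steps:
N = 3325/2 (N = -3/2 - 2*26*(-32) = -3/2 - 52*(-32) = -3/2 + 1664 = 3325/2 ≈ 1662.5)
N*(-4) = (3325/2)*(-4) = -6650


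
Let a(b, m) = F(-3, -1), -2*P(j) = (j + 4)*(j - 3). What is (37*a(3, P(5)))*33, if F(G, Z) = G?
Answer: -3663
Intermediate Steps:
P(j) = -(-3 + j)*(4 + j)/2 (P(j) = -(j + 4)*(j - 3)/2 = -(4 + j)*(-3 + j)/2 = -(-3 + j)*(4 + j)/2)
a(b, m) = -3
(37*a(3, P(5)))*33 = (37*(-3))*33 = -111*33 = -3663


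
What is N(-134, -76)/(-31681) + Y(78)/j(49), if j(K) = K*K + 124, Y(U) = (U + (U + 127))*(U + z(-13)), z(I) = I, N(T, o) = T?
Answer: 116622069/15998905 ≈ 7.2894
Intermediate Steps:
Y(U) = (-13 + U)*(127 + 2*U) (Y(U) = (U + (U + 127))*(U - 13) = (U + (127 + U))*(-13 + U) = (127 + 2*U)*(-13 + U) = (-13 + U)*(127 + 2*U))
j(K) = 124 + K² (j(K) = K² + 124 = 124 + K²)
N(-134, -76)/(-31681) + Y(78)/j(49) = -134/(-31681) + (-1651 + 2*78² + 101*78)/(124 + 49²) = -134*(-1/31681) + (-1651 + 2*6084 + 7878)/(124 + 2401) = 134/31681 + (-1651 + 12168 + 7878)/2525 = 134/31681 + 18395*(1/2525) = 134/31681 + 3679/505 = 116622069/15998905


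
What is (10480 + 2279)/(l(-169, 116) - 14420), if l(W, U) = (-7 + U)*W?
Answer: -4253/10947 ≈ -0.38851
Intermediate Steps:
l(W, U) = W*(-7 + U)
(10480 + 2279)/(l(-169, 116) - 14420) = (10480 + 2279)/(-169*(-7 + 116) - 14420) = 12759/(-169*109 - 14420) = 12759/(-18421 - 14420) = 12759/(-32841) = 12759*(-1/32841) = -4253/10947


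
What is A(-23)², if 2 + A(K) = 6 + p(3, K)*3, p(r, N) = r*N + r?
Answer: 37636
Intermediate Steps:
p(r, N) = r + N*r (p(r, N) = N*r + r = r + N*r)
A(K) = 13 + 9*K (A(K) = -2 + (6 + (3*(1 + K))*3) = -2 + (6 + (3 + 3*K)*3) = -2 + (6 + (9 + 9*K)) = -2 + (15 + 9*K) = 13 + 9*K)
A(-23)² = (13 + 9*(-23))² = (13 - 207)² = (-194)² = 37636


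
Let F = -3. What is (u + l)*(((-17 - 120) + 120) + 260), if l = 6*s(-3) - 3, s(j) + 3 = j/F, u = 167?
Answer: 36936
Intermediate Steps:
s(j) = -3 - j/3 (s(j) = -3 + j/(-3) = -3 + j*(-⅓) = -3 - j/3)
l = -15 (l = 6*(-3 - ⅓*(-3)) - 3 = 6*(-3 + 1) - 3 = 6*(-2) - 3 = -12 - 3 = -15)
(u + l)*(((-17 - 120) + 120) + 260) = (167 - 15)*(((-17 - 120) + 120) + 260) = 152*((-137 + 120) + 260) = 152*(-17 + 260) = 152*243 = 36936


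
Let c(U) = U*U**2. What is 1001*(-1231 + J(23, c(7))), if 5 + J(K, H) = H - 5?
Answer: -898898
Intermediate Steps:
c(U) = U**3
J(K, H) = -10 + H (J(K, H) = -5 + (H - 5) = -5 + (-5 + H) = -10 + H)
1001*(-1231 + J(23, c(7))) = 1001*(-1231 + (-10 + 7**3)) = 1001*(-1231 + (-10 + 343)) = 1001*(-1231 + 333) = 1001*(-898) = -898898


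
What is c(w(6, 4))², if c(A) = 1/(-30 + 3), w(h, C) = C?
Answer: 1/729 ≈ 0.0013717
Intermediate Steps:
c(A) = -1/27 (c(A) = 1/(-27) = -1/27)
c(w(6, 4))² = (-1/27)² = 1/729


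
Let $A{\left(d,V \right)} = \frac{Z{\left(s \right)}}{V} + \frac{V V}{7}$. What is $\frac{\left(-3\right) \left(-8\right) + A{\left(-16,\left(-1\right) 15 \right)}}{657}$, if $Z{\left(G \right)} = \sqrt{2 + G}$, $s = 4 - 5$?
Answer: $\frac{5888}{68985} \approx 0.085352$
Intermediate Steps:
$s = -1$
$A{\left(d,V \right)} = \frac{1}{V} + \frac{V^{2}}{7}$ ($A{\left(d,V \right)} = \frac{\sqrt{2 - 1}}{V} + \frac{V V}{7} = \frac{\sqrt{1}}{V} + V^{2} \cdot \frac{1}{7} = 1 \frac{1}{V} + \frac{V^{2}}{7} = \frac{1}{V} + \frac{V^{2}}{7}$)
$\frac{\left(-3\right) \left(-8\right) + A{\left(-16,\left(-1\right) 15 \right)}}{657} = \frac{\left(-3\right) \left(-8\right) + \frac{7 + \left(\left(-1\right) 15\right)^{3}}{7 \left(\left(-1\right) 15\right)}}{657} = \left(24 + \frac{7 + \left(-15\right)^{3}}{7 \left(-15\right)}\right) \frac{1}{657} = \left(24 + \frac{1}{7} \left(- \frac{1}{15}\right) \left(7 - 3375\right)\right) \frac{1}{657} = \left(24 + \frac{1}{7} \left(- \frac{1}{15}\right) \left(-3368\right)\right) \frac{1}{657} = \left(24 + \frac{3368}{105}\right) \frac{1}{657} = \frac{5888}{105} \cdot \frac{1}{657} = \frac{5888}{68985}$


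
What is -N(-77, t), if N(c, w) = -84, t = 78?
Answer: 84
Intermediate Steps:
-N(-77, t) = -1*(-84) = 84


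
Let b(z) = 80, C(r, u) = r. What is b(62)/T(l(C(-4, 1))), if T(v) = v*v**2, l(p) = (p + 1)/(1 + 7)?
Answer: -40960/27 ≈ -1517.0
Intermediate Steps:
l(p) = 1/8 + p/8 (l(p) = (1 + p)/8 = (1 + p)*(1/8) = 1/8 + p/8)
T(v) = v**3
b(62)/T(l(C(-4, 1))) = 80/((1/8 + (1/8)*(-4))**3) = 80/((1/8 - 1/2)**3) = 80/((-3/8)**3) = 80/(-27/512) = 80*(-512/27) = -40960/27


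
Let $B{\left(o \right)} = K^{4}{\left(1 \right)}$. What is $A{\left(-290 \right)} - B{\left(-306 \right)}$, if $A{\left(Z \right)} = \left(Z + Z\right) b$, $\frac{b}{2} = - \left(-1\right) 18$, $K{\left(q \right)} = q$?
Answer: $-20881$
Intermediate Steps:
$b = 36$ ($b = 2 \left(- \left(-1\right) 18\right) = 2 \left(\left(-1\right) \left(-18\right)\right) = 2 \cdot 18 = 36$)
$B{\left(o \right)} = 1$ ($B{\left(o \right)} = 1^{4} = 1$)
$A{\left(Z \right)} = 72 Z$ ($A{\left(Z \right)} = \left(Z + Z\right) 36 = 2 Z 36 = 72 Z$)
$A{\left(-290 \right)} - B{\left(-306 \right)} = 72 \left(-290\right) - 1 = -20880 - 1 = -20881$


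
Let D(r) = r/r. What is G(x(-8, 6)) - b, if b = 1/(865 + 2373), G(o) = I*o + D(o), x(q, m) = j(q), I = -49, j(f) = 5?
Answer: -790073/3238 ≈ -244.00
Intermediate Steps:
D(r) = 1
x(q, m) = 5
G(o) = 1 - 49*o (G(o) = -49*o + 1 = 1 - 49*o)
b = 1/3238 ≈ 0.00030883
G(x(-8, 6)) - b = (1 - 49*5) - 1*1/3238 = (1 - 245) - 1/3238 = -244 - 1/3238 = -790073/3238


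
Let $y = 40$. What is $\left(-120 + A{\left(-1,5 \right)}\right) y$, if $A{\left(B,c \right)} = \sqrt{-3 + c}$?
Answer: $-4800 + 40 \sqrt{2} \approx -4743.4$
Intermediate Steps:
$\left(-120 + A{\left(-1,5 \right)}\right) y = \left(-120 + \sqrt{-3 + 5}\right) 40 = \left(-120 + \sqrt{2}\right) 40 = -4800 + 40 \sqrt{2}$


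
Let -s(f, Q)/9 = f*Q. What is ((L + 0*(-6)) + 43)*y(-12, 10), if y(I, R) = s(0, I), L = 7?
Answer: 0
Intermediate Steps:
s(f, Q) = -9*Q*f (s(f, Q) = -9*f*Q = -9*Q*f)
y(I, R) = 0 (y(I, R) = -9*I*0 = 0)
((L + 0*(-6)) + 43)*y(-12, 10) = ((7 + 0*(-6)) + 43)*0 = ((7 + 0) + 43)*0 = (7 + 43)*0 = 50*0 = 0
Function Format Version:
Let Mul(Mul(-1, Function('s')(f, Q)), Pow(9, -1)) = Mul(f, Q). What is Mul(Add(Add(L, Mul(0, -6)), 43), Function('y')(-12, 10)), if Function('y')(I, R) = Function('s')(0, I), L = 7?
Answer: 0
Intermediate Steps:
Function('s')(f, Q) = Mul(-9, Q, f) (Function('s')(f, Q) = Mul(-9, Mul(f, Q)) = Mul(-9, Mul(Q, f)) = Mul(-9, Q, f))
Function('y')(I, R) = 0 (Function('y')(I, R) = Mul(-9, I, 0) = 0)
Mul(Add(Add(L, Mul(0, -6)), 43), Function('y')(-12, 10)) = Mul(Add(Add(7, Mul(0, -6)), 43), 0) = Mul(Add(Add(7, 0), 43), 0) = Mul(Add(7, 43), 0) = Mul(50, 0) = 0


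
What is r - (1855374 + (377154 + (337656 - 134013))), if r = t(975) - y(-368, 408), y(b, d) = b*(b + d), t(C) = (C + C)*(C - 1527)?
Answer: -3497851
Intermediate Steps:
t(C) = 2*C*(-1527 + C) (t(C) = (2*C)*(-1527 + C) = 2*C*(-1527 + C))
r = -1061680 (r = 2*975*(-1527 + 975) - (-368)*(-368 + 408) = 2*975*(-552) - (-368)*40 = -1076400 - 1*(-14720) = -1076400 + 14720 = -1061680)
r - (1855374 + (377154 + (337656 - 134013))) = -1061680 - (1855374 + (377154 + (337656 - 134013))) = -1061680 - (1855374 + (377154 + 203643)) = -1061680 - (1855374 + 580797) = -1061680 - 1*2436171 = -1061680 - 2436171 = -3497851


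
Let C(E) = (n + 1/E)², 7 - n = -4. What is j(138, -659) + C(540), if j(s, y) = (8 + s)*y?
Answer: -28020706919/291600 ≈ -96093.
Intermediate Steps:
n = 11 (n = 7 - 1*(-4) = 7 + 4 = 11)
j(s, y) = y*(8 + s)
C(E) = (11 + 1/E)²
j(138, -659) + C(540) = -659*(8 + 138) + (1 + 11*540)²/540² = -659*146 + (1 + 5940)²/291600 = -96214 + (1/291600)*5941² = -96214 + (1/291600)*35295481 = -96214 + 35295481/291600 = -28020706919/291600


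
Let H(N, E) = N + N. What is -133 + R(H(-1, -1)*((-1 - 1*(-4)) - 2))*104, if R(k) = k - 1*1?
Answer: -445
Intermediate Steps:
H(N, E) = 2*N
R(k) = -1 + k (R(k) = k - 1 = -1 + k)
-133 + R(H(-1, -1)*((-1 - 1*(-4)) - 2))*104 = -133 + (-1 + (2*(-1))*((-1 - 1*(-4)) - 2))*104 = -133 + (-1 - 2*((-1 + 4) - 2))*104 = -133 + (-1 - 2*(3 - 2))*104 = -133 + (-1 - 2*1)*104 = -133 + (-1 - 2)*104 = -133 - 3*104 = -133 - 312 = -445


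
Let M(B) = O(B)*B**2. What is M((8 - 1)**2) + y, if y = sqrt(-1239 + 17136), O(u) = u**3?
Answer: 282475249 + sqrt(15897) ≈ 2.8248e+8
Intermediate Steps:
y = sqrt(15897) ≈ 126.08
M(B) = B**5 (M(B) = B**3*B**2 = B**5)
M((8 - 1)**2) + y = ((8 - 1)**2)**5 + sqrt(15897) = (7**2)**5 + sqrt(15897) = 49**5 + sqrt(15897) = 282475249 + sqrt(15897)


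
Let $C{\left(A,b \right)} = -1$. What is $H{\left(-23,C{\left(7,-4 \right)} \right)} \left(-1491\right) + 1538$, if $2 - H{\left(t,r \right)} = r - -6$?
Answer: $6011$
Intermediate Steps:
$H{\left(t,r \right)} = -4 - r$ ($H{\left(t,r \right)} = 2 - \left(r - -6\right) = 2 - \left(r + \left(-7 + 13\right)\right) = 2 - \left(r + 6\right) = 2 - \left(6 + r\right) = -4 - r$)
$H{\left(-23,C{\left(7,-4 \right)} \right)} \left(-1491\right) + 1538 = \left(-4 - -1\right) \left(-1491\right) + 1538 = \left(-4 + 1\right) \left(-1491\right) + 1538 = \left(-3\right) \left(-1491\right) + 1538 = 4473 + 1538 = 6011$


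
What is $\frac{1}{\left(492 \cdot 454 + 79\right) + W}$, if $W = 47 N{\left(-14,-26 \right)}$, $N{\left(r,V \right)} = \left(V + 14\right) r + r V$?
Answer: $\frac{1}{248451} \approx 4.0249 \cdot 10^{-6}$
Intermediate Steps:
$N{\left(r,V \right)} = V r + r \left(14 + V\right)$ ($N{\left(r,V \right)} = \left(14 + V\right) r + V r = r \left(14 + V\right) + V r = V r + r \left(14 + V\right)$)
$W = 25004$ ($W = 47 \cdot 2 \left(-14\right) \left(7 - 26\right) = 47 \cdot 2 \left(-14\right) \left(-19\right) = 47 \cdot 532 = 25004$)
$\frac{1}{\left(492 \cdot 454 + 79\right) + W} = \frac{1}{\left(492 \cdot 454 + 79\right) + 25004} = \frac{1}{\left(223368 + 79\right) + 25004} = \frac{1}{223447 + 25004} = \frac{1}{248451}$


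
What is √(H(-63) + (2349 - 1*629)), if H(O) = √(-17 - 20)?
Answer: √(1720 + I*√37) ≈ 41.473 + 0.07333*I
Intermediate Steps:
H(O) = I*√37 (H(O) = √(-37) = I*√37)
√(H(-63) + (2349 - 1*629)) = √(I*√37 + (2349 - 1*629)) = √(I*√37 + (2349 - 629)) = √(I*√37 + 1720) = √(1720 + I*√37)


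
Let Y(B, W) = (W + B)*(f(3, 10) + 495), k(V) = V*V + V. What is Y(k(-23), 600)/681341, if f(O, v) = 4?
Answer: 551894/681341 ≈ 0.81001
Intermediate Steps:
k(V) = V + V² (k(V) = V² + V = V + V²)
Y(B, W) = 499*B + 499*W (Y(B, W) = (W + B)*(4 + 495) = (B + W)*499 = 499*B + 499*W)
Y(k(-23), 600)/681341 = (499*(-23*(1 - 23)) + 499*600)/681341 = (499*(-23*(-22)) + 299400)*(1/681341) = (499*506 + 299400)*(1/681341) = (252494 + 299400)*(1/681341) = 551894*(1/681341) = 551894/681341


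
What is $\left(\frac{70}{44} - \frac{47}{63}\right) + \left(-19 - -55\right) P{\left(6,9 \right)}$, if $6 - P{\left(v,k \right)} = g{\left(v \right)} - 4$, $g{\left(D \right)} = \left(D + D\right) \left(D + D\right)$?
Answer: $- \frac{6684893}{1386} \approx -4823.2$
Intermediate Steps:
$g{\left(D \right)} = 4 D^{2}$ ($g{\left(D \right)} = 2 D 2 D = 4 D^{2}$)
$P{\left(v,k \right)} = 10 - 4 v^{2}$ ($P{\left(v,k \right)} = 6 - \left(4 v^{2} - 4\right) = 6 - \left(-4 + 4 v^{2}\right) = 10 - 4 v^{2}$)
$\left(\frac{70}{44} - \frac{47}{63}\right) + \left(-19 - -55\right) P{\left(6,9 \right)} = \left(\frac{70}{44} - \frac{47}{63}\right) + \left(-19 - -55\right) \left(10 - 4 \cdot 6^{2}\right) = \left(70 \cdot \frac{1}{44} - \frac{47}{63}\right) + \left(-19 + 55\right) \left(10 - 144\right) = \left(\frac{35}{22} - \frac{47}{63}\right) + 36 \left(10 - 144\right) = \frac{1171}{1386} + 36 \left(-134\right) = \frac{1171}{1386} - 4824 = - \frac{6684893}{1386}$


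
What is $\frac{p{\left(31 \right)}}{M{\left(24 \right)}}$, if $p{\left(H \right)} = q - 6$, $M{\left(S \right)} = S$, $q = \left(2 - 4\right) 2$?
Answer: $- \frac{5}{12} \approx -0.41667$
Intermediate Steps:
$q = -4$ ($q = \left(-2\right) 2 = -4$)
$p{\left(H \right)} = -10$ ($p{\left(H \right)} = -4 - 6 = -10$)
$\frac{p{\left(31 \right)}}{M{\left(24 \right)}} = - \frac{10}{24} = \left(-10\right) \frac{1}{24} = - \frac{5}{12}$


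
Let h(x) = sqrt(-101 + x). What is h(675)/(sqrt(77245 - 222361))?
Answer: -I*sqrt(2313794)/24186 ≈ -0.062892*I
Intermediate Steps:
h(675)/(sqrt(77245 - 222361)) = sqrt(-101 + 675)/(sqrt(77245 - 222361)) = sqrt(574)/(sqrt(-145116)) = sqrt(574)/((6*I*sqrt(4031))) = sqrt(574)*(-I*sqrt(4031)/24186) = -I*sqrt(2313794)/24186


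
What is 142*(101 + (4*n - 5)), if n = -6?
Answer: 10224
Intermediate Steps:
142*(101 + (4*n - 5)) = 142*(101 + (4*(-6) - 5)) = 142*(101 + (-24 - 5)) = 142*(101 - 29) = 142*72 = 10224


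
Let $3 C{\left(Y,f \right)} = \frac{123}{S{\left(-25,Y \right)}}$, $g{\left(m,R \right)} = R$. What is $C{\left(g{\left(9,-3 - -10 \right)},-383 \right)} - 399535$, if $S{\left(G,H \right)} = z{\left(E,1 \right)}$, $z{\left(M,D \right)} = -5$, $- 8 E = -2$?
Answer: $- \frac{1997716}{5} \approx -3.9954 \cdot 10^{5}$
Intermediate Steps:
$E = \frac{1}{4}$ ($E = \left(- \frac{1}{8}\right) \left(-2\right) = \frac{1}{4} \approx 0.25$)
$S{\left(G,H \right)} = -5$
$C{\left(Y,f \right)} = - \frac{41}{5}$ ($C{\left(Y,f \right)} = \frac{123 \frac{1}{-5}}{3} = \frac{123 \left(- \frac{1}{5}\right)}{3} = \frac{1}{3} \left(- \frac{123}{5}\right) = - \frac{41}{5}$)
$C{\left(g{\left(9,-3 - -10 \right)},-383 \right)} - 399535 = - \frac{41}{5} - 399535 = - \frac{1997716}{5}$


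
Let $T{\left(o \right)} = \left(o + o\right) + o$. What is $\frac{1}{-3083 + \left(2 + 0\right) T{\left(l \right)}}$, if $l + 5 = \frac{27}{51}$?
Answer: $- \frac{17}{52867} \approx -0.00032156$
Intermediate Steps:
$l = - \frac{76}{17}$ ($l = -5 + \frac{27}{51} = -5 + 27 \cdot \frac{1}{51} = -5 + \frac{9}{17} = - \frac{76}{17} \approx -4.4706$)
$T{\left(o \right)} = 3 o$ ($T{\left(o \right)} = 2 o + o = 3 o$)
$\frac{1}{-3083 + \left(2 + 0\right) T{\left(l \right)}} = \frac{1}{-3083 + \left(2 + 0\right) 3 \left(- \frac{76}{17}\right)} = \frac{1}{-3083 + 2 \left(- \frac{228}{17}\right)} = \frac{1}{-3083 - \frac{456}{17}} = \frac{1}{- \frac{52867}{17}} = - \frac{17}{52867}$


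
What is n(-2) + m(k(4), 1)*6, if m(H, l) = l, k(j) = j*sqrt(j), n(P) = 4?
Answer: 10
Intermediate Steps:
k(j) = j**(3/2)
n(-2) + m(k(4), 1)*6 = 4 + 1*6 = 4 + 6 = 10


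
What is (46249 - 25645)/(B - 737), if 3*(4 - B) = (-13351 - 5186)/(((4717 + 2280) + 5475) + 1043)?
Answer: -69615765/2475079 ≈ -28.127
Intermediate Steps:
B = 60239/13515 (B = 4 - (-13351 - 5186)/(3*(((4717 + 2280) + 5475) + 1043)) = 4 - (-6179)/((6997 + 5475) + 1043) = 4 - (-6179)/(12472 + 1043) = 4 - (-6179)/13515 = 4 - 1/3*(-6179/4505) = 4 + 6179/13515 = 60239/13515 ≈ 4.4572)
(46249 - 25645)/(B - 737) = (46249 - 25645)/(60239/13515 - 737) = 20604/(-9900316/13515) = 20604*(-13515/9900316) = -69615765/2475079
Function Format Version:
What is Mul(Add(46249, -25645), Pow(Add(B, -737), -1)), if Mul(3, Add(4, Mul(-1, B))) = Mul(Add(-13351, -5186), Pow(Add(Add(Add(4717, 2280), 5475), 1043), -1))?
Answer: Rational(-69615765, 2475079) ≈ -28.127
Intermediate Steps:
B = Rational(60239, 13515) (B = Add(4, Mul(Rational(-1, 3), Mul(Add(-13351, -5186), Pow(Add(Add(Add(4717, 2280), 5475), 1043), -1)))) = Add(4, Mul(Rational(-1, 3), Mul(-18537, Pow(Add(Add(6997, 5475), 1043), -1)))) = Add(4, Mul(Rational(-1, 3), Mul(-18537, Pow(Add(12472, 1043), -1)))) = Add(4, Mul(Rational(-1, 3), Mul(-18537, Pow(13515, -1)))) = Add(4, Mul(Rational(-1, 3), Mul(-18537, Rational(1, 13515)))) = Add(4, Mul(Rational(-1, 3), Rational(-6179, 4505))) = Add(4, Rational(6179, 13515)) = Rational(60239, 13515) ≈ 4.4572)
Mul(Add(46249, -25645), Pow(Add(B, -737), -1)) = Mul(Add(46249, -25645), Pow(Add(Rational(60239, 13515), -737), -1)) = Mul(20604, Pow(Rational(-9900316, 13515), -1)) = Mul(20604, Rational(-13515, 9900316)) = Rational(-69615765, 2475079)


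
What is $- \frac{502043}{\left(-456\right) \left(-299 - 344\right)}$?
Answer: $- \frac{502043}{293208} \approx -1.7122$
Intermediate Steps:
$- \frac{502043}{\left(-456\right) \left(-299 - 344\right)} = - \frac{502043}{\left(-456\right) \left(-643\right)} = - \frac{502043}{293208}$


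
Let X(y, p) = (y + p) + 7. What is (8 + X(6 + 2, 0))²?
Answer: 529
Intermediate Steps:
X(y, p) = 7 + p + y (X(y, p) = (p + y) + 7 = 7 + p + y)
(8 + X(6 + 2, 0))² = (8 + (7 + 0 + (6 + 2)))² = (8 + (7 + 0 + 8))² = (8 + 15)² = 23² = 529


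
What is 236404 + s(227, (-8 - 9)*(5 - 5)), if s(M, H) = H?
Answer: 236404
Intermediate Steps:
236404 + s(227, (-8 - 9)*(5 - 5)) = 236404 + (-8 - 9)*(5 - 5) = 236404 - 17*0 = 236404 + 0 = 236404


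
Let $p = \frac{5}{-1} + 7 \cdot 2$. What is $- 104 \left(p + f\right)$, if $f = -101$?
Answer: $9568$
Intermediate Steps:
$p = 9$ ($p = 5 \left(-1\right) + 14 = -5 + 14 = 9$)
$- 104 \left(p + f\right) = - 104 \left(9 - 101\right) = \left(-104\right) \left(-92\right) = 9568$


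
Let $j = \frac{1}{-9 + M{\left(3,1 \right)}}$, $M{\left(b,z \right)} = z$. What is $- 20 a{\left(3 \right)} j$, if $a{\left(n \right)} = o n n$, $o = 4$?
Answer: $90$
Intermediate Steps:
$a{\left(n \right)} = 4 n^{2}$ ($a{\left(n \right)} = 4 n n = 4 n^{2}$)
$j = - \frac{1}{8}$ ($j = \frac{1}{-9 + 1} = \frac{1}{-8} = - \frac{1}{8} \approx -0.125$)
$- 20 a{\left(3 \right)} j = - 20 \cdot 4 \cdot 3^{2} \left(- \frac{1}{8}\right) = - 20 \cdot 4 \cdot 9 \left(- \frac{1}{8}\right) = \left(-20\right) 36 \left(- \frac{1}{8}\right) = \left(-720\right) \left(- \frac{1}{8}\right) = 90$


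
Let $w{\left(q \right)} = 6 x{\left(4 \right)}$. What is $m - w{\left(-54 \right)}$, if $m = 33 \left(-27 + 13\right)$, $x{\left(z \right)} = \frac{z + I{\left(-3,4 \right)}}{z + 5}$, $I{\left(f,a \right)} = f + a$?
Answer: $- \frac{1396}{3} \approx -465.33$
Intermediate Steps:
$I{\left(f,a \right)} = a + f$
$x{\left(z \right)} = \frac{1 + z}{5 + z}$ ($x{\left(z \right)} = \frac{z + \left(4 - 3\right)}{z + 5} = \frac{z + 1}{5 + z} = \frac{1 + z}{5 + z}$)
$w{\left(q \right)} = \frac{10}{3}$ ($w{\left(q \right)} = 6 \frac{1 + 4}{5 + 4} = 6 \cdot \frac{1}{9} \cdot 5 = 6 \cdot \frac{5}{9} = \frac{10}{3}$)
$m = -462$ ($m = 33 \left(-14\right) = -462$)
$m - w{\left(-54 \right)} = -462 - \frac{10}{3} = - \frac{1396}{3}$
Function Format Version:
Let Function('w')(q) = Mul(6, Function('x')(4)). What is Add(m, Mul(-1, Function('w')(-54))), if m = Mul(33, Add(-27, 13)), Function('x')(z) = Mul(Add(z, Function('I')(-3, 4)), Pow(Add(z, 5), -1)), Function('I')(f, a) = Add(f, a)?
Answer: Rational(-1396, 3) ≈ -465.33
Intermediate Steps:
Function('I')(f, a) = Add(a, f)
Function('x')(z) = Mul(Pow(Add(5, z), -1), Add(1, z)) (Function('x')(z) = Mul(Add(z, Add(4, -3)), Pow(Add(z, 5), -1)) = Mul(Add(z, 1), Pow(Add(5, z), -1)) = Mul(Add(1, z), Pow(Add(5, z), -1)) = Mul(Pow(Add(5, z), -1), Add(1, z)))
Function('w')(q) = Rational(10, 3) (Function('w')(q) = Mul(6, Mul(Pow(Add(5, 4), -1), Add(1, 4))) = Mul(6, Mul(Pow(9, -1), 5)) = Mul(6, Mul(Rational(1, 9), 5)) = Mul(6, Rational(5, 9)) = Rational(10, 3))
m = -462 (m = Mul(33, -14) = -462)
Add(m, Mul(-1, Function('w')(-54))) = Add(-462, Mul(-1, Rational(10, 3))) = Add(-462, Rational(-10, 3)) = Rational(-1396, 3)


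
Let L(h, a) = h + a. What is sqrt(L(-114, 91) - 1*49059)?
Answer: I*sqrt(49082) ≈ 221.54*I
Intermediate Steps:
L(h, a) = a + h
sqrt(L(-114, 91) - 1*49059) = sqrt((91 - 114) - 1*49059) = sqrt(-23 - 49059) = sqrt(-49082) = I*sqrt(49082)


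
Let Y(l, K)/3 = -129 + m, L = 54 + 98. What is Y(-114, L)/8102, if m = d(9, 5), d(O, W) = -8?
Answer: -411/8102 ≈ -0.050728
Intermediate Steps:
m = -8
L = 152
Y(l, K) = -411 (Y(l, K) = 3*(-129 - 8) = 3*(-137) = -411)
Y(-114, L)/8102 = -411/8102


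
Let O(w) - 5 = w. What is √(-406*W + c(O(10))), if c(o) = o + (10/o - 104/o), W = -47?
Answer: √4295415/15 ≈ 138.17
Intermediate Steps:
O(w) = 5 + w
c(o) = o - 94/o
√(-406*W + c(O(10))) = √(-406*(-47) + ((5 + 10) - 94/(5 + 10))) = √(19082 + (15 - 94/15)) = √(19082 + 131/15) = √(286361/15) = √4295415/15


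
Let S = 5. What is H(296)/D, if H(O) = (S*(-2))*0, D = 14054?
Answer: 0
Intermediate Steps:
H(O) = 0 (H(O) = (5*(-2))*0 = -10*0 = 0)
H(296)/D = 0/14054 = 0*(1/14054) = 0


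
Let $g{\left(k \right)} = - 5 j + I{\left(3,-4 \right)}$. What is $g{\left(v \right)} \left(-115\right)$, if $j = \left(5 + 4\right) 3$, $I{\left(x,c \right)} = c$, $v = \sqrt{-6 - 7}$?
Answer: $15985$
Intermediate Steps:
$v = i \sqrt{13}$ ($v = \sqrt{-13} = i \sqrt{13} \approx 3.6056 i$)
$j = 27$ ($j = 9 \cdot 3 = 27$)
$g{\left(k \right)} = -139$ ($g{\left(k \right)} = \left(-5\right) 27 - 4 = -135 - 4 = -139$)
$g{\left(v \right)} \left(-115\right) = \left(-139\right) \left(-115\right) = 15985$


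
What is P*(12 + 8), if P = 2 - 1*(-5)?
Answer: 140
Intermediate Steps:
P = 7 (P = 2 + 5 = 7)
P*(12 + 8) = 7*(12 + 8) = 7*20 = 140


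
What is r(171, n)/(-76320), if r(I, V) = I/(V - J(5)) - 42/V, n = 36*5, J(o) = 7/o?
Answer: -1021/107611200 ≈ -9.4879e-6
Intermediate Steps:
n = 180
r(I, V) = -42/V + I/(-7/5 + V) (r(I, V) = I/(V - 7/5) - 42/V = I/(-7/5 + V) - 42/V = -42/V + I/(-7/5 + V))
r(171, n)/(-76320) = ((294 - 210*180 + 5*171*180)/(180*(-7 + 5*180)))/(-76320) = ((294 - 37800 + 153900)/(180*(-7 + 900)))*(-1/76320) = ((1/180)*116394/893)*(-1/76320) = ((1/180)*(1/893)*116394)*(-1/76320) = (1021/1410)*(-1/76320) = -1021/107611200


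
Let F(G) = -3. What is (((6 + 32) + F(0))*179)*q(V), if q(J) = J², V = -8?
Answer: 400960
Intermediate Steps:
(((6 + 32) + F(0))*179)*q(V) = (((6 + 32) - 3)*179)*(-8)² = ((38 - 3)*179)*64 = (35*179)*64 = 6265*64 = 400960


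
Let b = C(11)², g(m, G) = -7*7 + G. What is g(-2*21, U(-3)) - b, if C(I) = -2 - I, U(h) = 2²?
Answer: -214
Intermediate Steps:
U(h) = 4
g(m, G) = -49 + G
b = 169 (b = (-2 - 1*11)² = (-2 - 11)² = (-13)² = 169)
g(-2*21, U(-3)) - b = (-49 + 4) - 1*169 = -45 - 169 = -214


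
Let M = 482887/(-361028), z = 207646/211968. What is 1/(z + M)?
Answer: -9565797888/3423821441 ≈ -2.7939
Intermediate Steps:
z = 103823/105984 (z = 207646*(1/211968) = 103823/105984 ≈ 0.97961)
M = -482887/361028 (M = 482887*(-1/361028) = -482887/361028 ≈ -1.3375)
1/(z + M) = 1/(103823/105984 - 482887/361028) = 1/(-3423821441/9565797888) = -9565797888/3423821441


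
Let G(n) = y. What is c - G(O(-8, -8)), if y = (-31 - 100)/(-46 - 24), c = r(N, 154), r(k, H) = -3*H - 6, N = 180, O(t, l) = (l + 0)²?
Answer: -32891/70 ≈ -469.87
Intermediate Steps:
O(t, l) = l²
r(k, H) = -6 - 3*H
c = -468 (c = -6 - 3*154 = -6 - 462 = -468)
y = 131/70 (y = -131/(-70) = -131*(-1/70) = 131/70 ≈ 1.8714)
G(n) = 131/70
c - G(O(-8, -8)) = -468 - 1*131/70 = -468 - 131/70 = -32891/70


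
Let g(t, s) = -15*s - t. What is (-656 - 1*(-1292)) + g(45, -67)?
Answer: 1596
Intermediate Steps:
g(t, s) = -t - 15*s
(-656 - 1*(-1292)) + g(45, -67) = (-656 - 1*(-1292)) + (-1*45 - 15*(-67)) = (-656 + 1292) + (-45 + 1005) = 636 + 960 = 1596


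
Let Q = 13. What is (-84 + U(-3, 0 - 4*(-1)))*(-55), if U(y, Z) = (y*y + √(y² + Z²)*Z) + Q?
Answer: 2310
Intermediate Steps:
U(y, Z) = 13 + y² + Z*√(Z² + y²) (U(y, Z) = (y*y + √(y² + Z²)*Z) + 13 = (y² + √(Z² + y²)*Z) + 13 = (y² + Z*√(Z² + y²)) + 13 = 13 + y² + Z*√(Z² + y²))
(-84 + U(-3, 0 - 4*(-1)))*(-55) = (-84 + (13 + (-3)² + (0 - 4*(-1))*√((0 - 4*(-1))² + (-3)²)))*(-55) = (-84 + (13 + 9 + (0 + 4)*√((0 + 4)² + 9)))*(-55) = (-84 + (13 + 9 + 4*√(4² + 9)))*(-55) = (-84 + (13 + 9 + 4*√(16 + 9)))*(-55) = (-84 + (13 + 9 + 4*√25))*(-55) = (-84 + (13 + 9 + 4*5))*(-55) = (-84 + (13 + 9 + 20))*(-55) = (-84 + 42)*(-55) = -42*(-55) = 2310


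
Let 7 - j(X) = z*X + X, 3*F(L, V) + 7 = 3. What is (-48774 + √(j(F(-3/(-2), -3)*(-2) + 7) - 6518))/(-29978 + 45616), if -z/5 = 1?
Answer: -24387/7819 + I*√58251/46914 ≈ -3.1189 + 0.0051446*I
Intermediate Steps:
z = -5 (z = -5*1 = -5)
F(L, V) = -4/3 (F(L, V) = -7/3 + (⅓)*3 = -7/3 + 1 = -4/3)
j(X) = 7 + 4*X (j(X) = 7 - (-5*X + X) = 7 - (-4)*X = 7 + 4*X)
(-48774 + √(j(F(-3/(-2), -3)*(-2) + 7) - 6518))/(-29978 + 45616) = (-48774 + √((7 + 4*(-4/3*(-2) + 7)) - 6518))/(-29978 + 45616) = (-48774 + √((7 + 4*(8/3 + 7)) - 6518))/15638 = (-48774 + √((7 + 4*(29/3)) - 6518))*(1/15638) = (-48774 + √((7 + 116/3) - 6518))*(1/15638) = (-48774 + √(137/3 - 6518))*(1/15638) = (-48774 + √(-19417/3))*(1/15638) = (-48774 + I*√58251/3)*(1/15638) = -24387/7819 + I*√58251/46914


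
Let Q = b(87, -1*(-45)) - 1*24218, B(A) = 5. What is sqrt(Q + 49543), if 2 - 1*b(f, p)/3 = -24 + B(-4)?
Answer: 2*sqrt(6347) ≈ 159.34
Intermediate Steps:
b(f, p) = 63 (b(f, p) = 6 - 3*(-24 + 5) = 6 - 3*(-19) = 6 + 57 = 63)
Q = -24155 (Q = 63 - 1*24218 = 63 - 24218 = -24155)
sqrt(Q + 49543) = sqrt(-24155 + 49543) = sqrt(25388) = 2*sqrt(6347)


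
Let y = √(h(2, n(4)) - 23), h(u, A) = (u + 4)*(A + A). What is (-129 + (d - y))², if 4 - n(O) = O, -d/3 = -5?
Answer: (114 + I*√23)² ≈ 12973.0 + 1093.4*I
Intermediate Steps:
d = 15 (d = -3*(-5) = 15)
n(O) = 4 - O
h(u, A) = 2*A*(4 + u) (h(u, A) = (4 + u)*(2*A) = 2*A*(4 + u))
y = I*√23 (y = √(2*(4 - 1*4)*(4 + 2) - 23) = √(2*(4 - 4)*6 - 23) = √(2*0*6 - 23) = √(0 - 23) = √(-23) = I*√23 ≈ 4.7958*I)
(-129 + (d - y))² = (-129 + (15 - I*√23))² = (-114 - I*√23)²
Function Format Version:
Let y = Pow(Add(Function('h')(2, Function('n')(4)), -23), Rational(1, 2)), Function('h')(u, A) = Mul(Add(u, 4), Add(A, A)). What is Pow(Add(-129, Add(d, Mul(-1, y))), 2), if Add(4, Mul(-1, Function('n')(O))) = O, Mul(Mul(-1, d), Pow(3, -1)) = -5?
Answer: Pow(Add(114, Mul(I, Pow(23, Rational(1, 2)))), 2) ≈ Add(12973., Mul(1093.4, I))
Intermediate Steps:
d = 15 (d = Mul(-3, -5) = 15)
Function('n')(O) = Add(4, Mul(-1, O))
Function('h')(u, A) = Mul(2, A, Add(4, u)) (Function('h')(u, A) = Mul(Add(4, u), Mul(2, A)) = Mul(2, A, Add(4, u)))
y = Mul(I, Pow(23, Rational(1, 2))) (y = Pow(Add(Mul(2, Add(4, Mul(-1, 4)), Add(4, 2)), -23), Rational(1, 2)) = Pow(Add(Mul(2, Add(4, -4), 6), -23), Rational(1, 2)) = Pow(Add(Mul(2, 0, 6), -23), Rational(1, 2)) = Pow(Add(0, -23), Rational(1, 2)) = Pow(-23, Rational(1, 2)) = Mul(I, Pow(23, Rational(1, 2))) ≈ Mul(4.7958, I))
Pow(Add(-129, Add(d, Mul(-1, y))), 2) = Pow(Add(-129, Add(15, Mul(-1, Mul(I, Pow(23, Rational(1, 2)))))), 2) = Pow(Add(-129, Add(15, Mul(-1, I, Pow(23, Rational(1, 2))))), 2) = Pow(Add(-114, Mul(-1, I, Pow(23, Rational(1, 2)))), 2)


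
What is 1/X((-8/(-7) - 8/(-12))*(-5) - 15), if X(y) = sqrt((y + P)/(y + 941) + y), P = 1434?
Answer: -2*I*sqrt(1094182194)/313879 ≈ -0.21077*I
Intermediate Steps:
X(y) = sqrt(y + (1434 + y)/(941 + y)) (X(y) = sqrt((y + 1434)/(y + 941) + y) = sqrt((1434 + y)/(941 + y) + y) = sqrt(y + (1434 + y)/(941 + y)))
1/X((-8/(-7) - 8/(-12))*(-5) - 15) = 1/(sqrt((1434 + ((-8/(-7) - 8/(-12))*(-5) - 15) + ((-8/(-7) - 8/(-12))*(-5) - 15)*(941 + ((-8/(-7) - 8/(-12))*(-5) - 15)))/(941 + ((-8/(-7) - 8/(-12))*(-5) - 15)))) = 1/(sqrt((1434 + ((-8*(-1/7) - 8*(-1/12))*(-5) - 15) + ((-8*(-1/7) - 8*(-1/12))*(-5) - 15)*(941 + ((-8*(-1/7) - 8*(-1/12))*(-5) - 15)))/(941 + ((-8*(-1/7) - 8*(-1/12))*(-5) - 15)))) = 1/(sqrt((1434 + ((8/7 + 2/3)*(-5) - 15) + ((8/7 + 2/3)*(-5) - 15)*(941 + ((8/7 + 2/3)*(-5) - 15)))/(941 + ((8/7 + 2/3)*(-5) - 15)))) = 1/(sqrt((1434 + ((38/21)*(-5) - 15) + ((38/21)*(-5) - 15)*(941 + ((38/21)*(-5) - 15)))/(941 + ((38/21)*(-5) - 15)))) = 1/(sqrt((1434 + (-190/21 - 15) + (-190/21 - 15)*(941 + (-190/21 - 15)))/(941 + (-190/21 - 15)))) = 1/(sqrt((1434 - 505/21 - 505*(941 - 505/21)/21)/(941 - 505/21))) = 1/(sqrt((1434 - 505/21 - 505/21*19256/21)/(19256/21))) = 1/(sqrt(21*(1434 - 505/21 - 9724280/441)/19256)) = 1/(sqrt((21/19256)*(-9102491/441))) = 1/(sqrt(-313879/13944)) = 1/(I*sqrt(1094182194)/6972) = -2*I*sqrt(1094182194)/313879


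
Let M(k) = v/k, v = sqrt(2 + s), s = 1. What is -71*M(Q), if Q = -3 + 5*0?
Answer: 71*sqrt(3)/3 ≈ 40.992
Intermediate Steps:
v = sqrt(3) (v = sqrt(2 + 1) = sqrt(3) ≈ 1.7320)
Q = -3 (Q = -3 + 0 = -3)
M(k) = sqrt(3)/k
-71*M(Q) = -71*sqrt(3)/(-3) = -71*sqrt(3)*(-1)/3 = -(-71)*sqrt(3)/3 = 71*sqrt(3)/3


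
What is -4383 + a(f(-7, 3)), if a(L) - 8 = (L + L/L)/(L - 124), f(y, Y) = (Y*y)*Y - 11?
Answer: -866177/198 ≈ -4374.6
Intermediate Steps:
f(y, Y) = -11 + y*Y**2 (f(y, Y) = y*Y**2 - 11 = -11 + y*Y**2)
a(L) = 8 + (1 + L)/(-124 + L) (a(L) = 8 + (L + L/L)/(L - 124) = 8 + (L + 1)/(-124 + L) = 8 + (1 + L)/(-124 + L))
-4383 + a(f(-7, 3)) = -4383 + (-991 + 9*(-11 - 7*3**2))/(-124 + (-11 - 7*3**2)) = -4383 + (-991 + 9*(-11 - 7*9))/(-124 + (-11 - 7*9)) = -4383 + (-991 + 9*(-11 - 63))/(-124 + (-11 - 63)) = -4383 + (-991 + 9*(-74))/(-124 - 74) = -4383 + (-991 - 666)/(-198) = -4383 - 1/198*(-1657) = -4383 + 1657/198 = -866177/198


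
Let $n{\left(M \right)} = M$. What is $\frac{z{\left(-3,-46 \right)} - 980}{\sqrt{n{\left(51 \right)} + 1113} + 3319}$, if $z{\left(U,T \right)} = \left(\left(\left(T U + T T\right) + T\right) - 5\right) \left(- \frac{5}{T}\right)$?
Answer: $- \frac{113061735}{506671462} + \frac{34065 \sqrt{291}}{253335731} \approx -0.22085$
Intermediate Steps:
$z{\left(U,T \right)} = - \frac{5 \left(-5 + T + T^{2} + T U\right)}{T}$ ($z{\left(U,T \right)} = \left(\left(\left(T U + T^{2}\right) + T\right) - 5\right) \left(- \frac{5}{T}\right) = \left(\left(\left(T^{2} + T U\right) + T\right) - 5\right) \left(- \frac{5}{T}\right) = \left(\left(T + T^{2} + T U\right) - 5\right) \left(- \frac{5}{T}\right) = \left(-5 + T + T^{2} + T U\right) \left(- \frac{5}{T}\right) = - \frac{5 \left(-5 + T + T^{2} + T U\right)}{T}$)
$\frac{z{\left(-3,-46 \right)} - 980}{\sqrt{n{\left(51 \right)} + 1113} + 3319} = \frac{\frac{5 \left(5 - - 46 \left(1 - 46 - 3\right)\right)}{-46} - 980}{\sqrt{51 + 1113} + 3319} = \frac{5 \left(- \frac{1}{46}\right) \left(5 - \left(-46\right) \left(-48\right)\right) - 980}{\sqrt{1164} + 3319} = \frac{5 \left(- \frac{1}{46}\right) \left(5 - 2208\right) - 980}{2 \sqrt{291} + 3319} = \frac{5 \left(- \frac{1}{46}\right) \left(-2203\right) - 980}{3319 + 2 \sqrt{291}} = \frac{\frac{11015}{46} - 980}{3319 + 2 \sqrt{291}} = - \frac{34065}{46 \left(3319 + 2 \sqrt{291}\right)}$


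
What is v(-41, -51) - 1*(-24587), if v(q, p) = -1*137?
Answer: 24450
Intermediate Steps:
v(q, p) = -137
v(-41, -51) - 1*(-24587) = -137 - 1*(-24587) = -137 + 24587 = 24450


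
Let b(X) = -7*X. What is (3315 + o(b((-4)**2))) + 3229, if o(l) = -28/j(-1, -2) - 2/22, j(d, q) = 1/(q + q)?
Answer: 73215/11 ≈ 6655.9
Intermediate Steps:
j(d, q) = 1/(2*q)
o(l) = 1231/11 (o(l) = -28/((1/2)/(-2)) - 2/22 = -28/((1/2)*(-1/2)) - 2*1/22 = -28/(-1/4) - 1/11 = -28*(-4) - 1/11 = 112 - 1/11 = 1231/11)
(3315 + o(b((-4)**2))) + 3229 = (3315 + 1231/11) + 3229 = 37696/11 + 3229 = 73215/11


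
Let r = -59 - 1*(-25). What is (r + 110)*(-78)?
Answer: -5928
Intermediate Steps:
r = -34 (r = -59 + 25 = -34)
(r + 110)*(-78) = (-34 + 110)*(-78) = 76*(-78) = -5928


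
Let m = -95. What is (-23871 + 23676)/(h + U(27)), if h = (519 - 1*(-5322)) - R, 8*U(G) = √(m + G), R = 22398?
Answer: 51657840/4386148001 + 780*I*√17/4386148001 ≈ 0.011777 + 7.3322e-7*I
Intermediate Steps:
U(G) = √(-95 + G)/8
h = -16557 (h = (519 - 1*(-5322)) - 1*22398 = (519 + 5322) - 22398 = 5841 - 22398 = -16557)
(-23871 + 23676)/(h + U(27)) = (-23871 + 23676)/(-16557 + √(-95 + 27)/8) = -195/(-16557 + √(-68)/8) = -195/(-16557 + (2*I*√17)/8) = -195/(-16557 + I*√17/4)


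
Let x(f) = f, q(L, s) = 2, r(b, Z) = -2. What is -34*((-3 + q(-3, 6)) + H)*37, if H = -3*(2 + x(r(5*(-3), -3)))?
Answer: 1258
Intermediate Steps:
H = 0 (H = -3*(2 - 2) = -3*0 = 0)
-34*((-3 + q(-3, 6)) + H)*37 = -34*((-3 + 2) + 0)*37 = -34*(-1 + 0)*37 = -34*(-1)*37 = 34*37 = 1258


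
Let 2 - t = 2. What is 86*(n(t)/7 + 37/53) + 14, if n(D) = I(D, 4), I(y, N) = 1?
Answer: 32026/371 ≈ 86.323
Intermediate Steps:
t = 0 (t = 2 - 1*2 = 2 - 2 = 0)
n(D) = 1
86*(n(t)/7 + 37/53) + 14 = 86*(1/7 + 37/53) + 14 = 86*(1*(⅐) + 37*(1/53)) + 14 = 86*(⅐ + 37/53) + 14 = 86*(312/371) + 14 = 26832/371 + 14 = 32026/371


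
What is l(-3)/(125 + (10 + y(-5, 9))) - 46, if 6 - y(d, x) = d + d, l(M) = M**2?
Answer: -6937/151 ≈ -45.940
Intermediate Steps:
y(d, x) = 6 - 2*d (y(d, x) = 6 - (d + d) = 6 - 2*d)
l(-3)/(125 + (10 + y(-5, 9))) - 46 = (-3)**2/(125 + (10 + (6 - 2*(-5)))) - 46 = 9/(125 + (10 + (6 + 10))) - 46 = 9/(125 + (10 + 16)) - 46 = 9/(125 + 26) - 46 = 9/151 - 46 = -6937/151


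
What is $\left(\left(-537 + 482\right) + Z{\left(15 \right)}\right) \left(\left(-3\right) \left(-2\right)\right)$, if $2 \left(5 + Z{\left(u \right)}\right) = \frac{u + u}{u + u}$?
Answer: $-357$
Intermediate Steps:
$Z{\left(u \right)} = - \frac{9}{2}$ ($Z{\left(u \right)} = -5 + \frac{\left(u + u\right) \frac{1}{u + u}}{2} = -5 + \frac{2 u \frac{1}{2 u}}{2} = -5 + \frac{1}{2} \cdot 1 = -5 + \frac{1}{2} = - \frac{9}{2}$)
$\left(\left(-537 + 482\right) + Z{\left(15 \right)}\right) \left(\left(-3\right) \left(-2\right)\right) = \left(\left(-537 + 482\right) - \frac{9}{2}\right) \left(\left(-3\right) \left(-2\right)\right) = \left(-55 - \frac{9}{2}\right) 6 = \left(- \frac{119}{2}\right) 6 = -357$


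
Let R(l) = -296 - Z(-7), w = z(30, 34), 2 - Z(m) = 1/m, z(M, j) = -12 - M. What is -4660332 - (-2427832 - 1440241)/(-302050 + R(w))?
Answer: -9863326153595/2116437 ≈ -4.6603e+6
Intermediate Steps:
Z(m) = 2 - 1/m
w = -42 (w = -12 - 1*30 = -12 - 30 = -42)
R(l) = -2087/7 (R(l) = -296 - (2 - 1/(-7)) = -296 - (2 - 1*(-⅐)) = -296 - (2 + ⅐) = -296 - 1*15/7 = -296 - 15/7 = -2087/7)
-4660332 - (-2427832 - 1440241)/(-302050 + R(w)) = -4660332 - (-2427832 - 1440241)/(-302050 - 2087/7) = -4660332 - (-3868073)/(-2116437/7) = -4660332 - (-3868073)*(-7)/2116437 = -4660332 - 1*27076511/2116437 = -4660332 - 27076511/2116437 = -9863326153595/2116437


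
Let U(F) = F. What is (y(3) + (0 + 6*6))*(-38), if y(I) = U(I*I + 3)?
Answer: -1824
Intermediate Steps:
y(I) = 3 + I² (y(I) = I*I + 3 = I² + 3 = 3 + I²)
(y(3) + (0 + 6*6))*(-38) = ((3 + 3²) + (0 + 6*6))*(-38) = ((3 + 9) + (0 + 36))*(-38) = (12 + 36)*(-38) = 48*(-38) = -1824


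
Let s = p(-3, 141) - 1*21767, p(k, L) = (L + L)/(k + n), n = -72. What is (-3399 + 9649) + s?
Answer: -388019/25 ≈ -15521.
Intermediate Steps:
p(k, L) = 2*L/(-72 + k) (p(k, L) = (L + L)/(k - 72) = (2*L)/(-72 + k) = 2*L/(-72 + k))
s = -544269/25 (s = 2*141/(-72 - 3) - 1*21767 = 2*141/(-75) - 21767 = 2*141*(-1/75) - 21767 = -94/25 - 21767 = -544269/25 ≈ -21771.)
(-3399 + 9649) + s = (-3399 + 9649) - 544269/25 = 6250 - 544269/25 = -388019/25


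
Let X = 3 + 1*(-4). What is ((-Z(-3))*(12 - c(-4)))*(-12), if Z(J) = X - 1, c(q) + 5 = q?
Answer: -504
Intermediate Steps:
c(q) = -5 + q
X = -1 (X = 3 - 4 = -1)
Z(J) = -2 (Z(J) = -1 - 1 = -2)
((-Z(-3))*(12 - c(-4)))*(-12) = ((-1*(-2))*(12 - (-5 - 4)))*(-12) = (2*(12 - 1*(-9)))*(-12) = (2*(12 + 9))*(-12) = (2*21)*(-12) = 42*(-12) = -504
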